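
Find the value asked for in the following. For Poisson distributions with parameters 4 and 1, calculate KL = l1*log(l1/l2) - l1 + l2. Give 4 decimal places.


KL divergence for Poisson:
KL = l1*log(l1/l2) - l1 + l2.
l1 = 4, l2 = 1.
log(4/1) = 1.386294.
l1*log(l1/l2) = 4 * 1.386294 = 5.545177.
KL = 5.545177 - 4 + 1 = 2.5452

2.5452


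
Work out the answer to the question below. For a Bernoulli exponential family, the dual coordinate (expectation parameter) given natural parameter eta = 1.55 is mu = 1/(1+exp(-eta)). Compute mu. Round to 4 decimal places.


Dual coordinate (expectation parameter) for Bernoulli:
mu = 1/(1+exp(-eta)).
eta = 1.55.
exp(-eta) = exp(-1.55) = 0.212248.
mu = 1/(1+0.212248) = 0.8249

0.8249


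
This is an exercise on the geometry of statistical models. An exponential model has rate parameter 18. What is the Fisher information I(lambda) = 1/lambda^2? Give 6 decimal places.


Fisher information for exponential: I(lambda) = 1/lambda^2.
lambda = 18, lambda^2 = 324.
I = 1/324 = 0.003086

0.003086


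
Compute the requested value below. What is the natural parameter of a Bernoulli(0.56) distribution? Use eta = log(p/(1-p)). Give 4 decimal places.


Natural parameter for Bernoulli: eta = log(p/(1-p)).
p = 0.56, 1-p = 0.44.
p/(1-p) = 1.272727.
eta = log(1.272727) = 0.2412

0.2412


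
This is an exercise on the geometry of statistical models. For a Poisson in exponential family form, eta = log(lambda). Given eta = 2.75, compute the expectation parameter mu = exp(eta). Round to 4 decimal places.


Expectation parameter for Poisson exponential family:
mu = exp(eta).
eta = 2.75.
mu = exp(2.75) = 15.6426

15.6426


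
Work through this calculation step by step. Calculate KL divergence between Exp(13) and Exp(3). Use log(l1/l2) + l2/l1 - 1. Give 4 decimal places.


KL divergence for exponential family:
KL = log(l1/l2) + l2/l1 - 1.
log(13/3) = 1.466337.
3/13 = 0.230769.
KL = 1.466337 + 0.230769 - 1 = 0.6971

0.6971


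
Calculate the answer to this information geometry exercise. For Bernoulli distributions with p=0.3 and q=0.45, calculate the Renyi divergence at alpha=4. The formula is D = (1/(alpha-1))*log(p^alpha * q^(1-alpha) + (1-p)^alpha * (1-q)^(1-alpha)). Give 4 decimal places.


Renyi divergence of order alpha between Bernoulli distributions:
D = (1/(alpha-1))*log(p^alpha * q^(1-alpha) + (1-p)^alpha * (1-q)^(1-alpha)).
alpha = 4, p = 0.3, q = 0.45.
p^alpha * q^(1-alpha) = 0.3^4 * 0.45^-3 = 0.088889.
(1-p)^alpha * (1-q)^(1-alpha) = 0.7^4 * 0.55^-3 = 1.443125.
sum = 0.088889 + 1.443125 = 1.532014.
D = (1/3)*log(1.532014) = 0.1422

0.1422


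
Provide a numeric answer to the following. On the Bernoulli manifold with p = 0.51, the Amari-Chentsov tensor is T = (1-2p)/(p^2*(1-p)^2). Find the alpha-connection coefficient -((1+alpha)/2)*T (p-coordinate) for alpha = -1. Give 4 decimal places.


Skewness (Amari-Chentsov) tensor: T = (1-2p)/(p^2*(1-p)^2).
p = 0.51, 1-2p = -0.02, p^2 = 0.2601, (1-p)^2 = 0.2401.
T = -0.02/(0.2601 * 0.2401) = -0.320256.
In the p-coordinate, Gamma^(alpha) = Gamma^(0) - (alpha/2)*T with Gamma^(0) = (1/2)*g'(p) = -T/2,
so Gamma^(alpha) = -((1+alpha)/2)*T.
alpha = -1, -(1+alpha)/2 = 0.0.
Gamma = 0.0 * -0.320256 = 0.0000

0.0000


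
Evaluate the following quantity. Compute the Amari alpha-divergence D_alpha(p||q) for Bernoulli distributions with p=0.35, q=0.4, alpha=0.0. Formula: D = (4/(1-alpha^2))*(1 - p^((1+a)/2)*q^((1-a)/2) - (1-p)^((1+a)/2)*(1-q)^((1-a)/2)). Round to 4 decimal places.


Amari alpha-divergence:
D = (4/(1-alpha^2))*(1 - p^((1+a)/2)*q^((1-a)/2) - (1-p)^((1+a)/2)*(1-q)^((1-a)/2)).
alpha = 0.0, p = 0.35, q = 0.4.
e1 = (1+alpha)/2 = 0.5, e2 = (1-alpha)/2 = 0.5.
t1 = p^e1 * q^e2 = 0.35^0.5 * 0.4^0.5 = 0.374166.
t2 = (1-p)^e1 * (1-q)^e2 = 0.65^0.5 * 0.6^0.5 = 0.6245.
4/(1-alpha^2) = 4.0.
D = 4.0*(1 - 0.374166 - 0.6245) = 0.0053

0.0053


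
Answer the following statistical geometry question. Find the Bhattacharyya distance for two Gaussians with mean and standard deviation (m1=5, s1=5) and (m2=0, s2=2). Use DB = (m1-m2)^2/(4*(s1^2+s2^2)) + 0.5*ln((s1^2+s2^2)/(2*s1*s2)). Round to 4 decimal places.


Bhattacharyya distance between two Gaussians:
DB = (m1-m2)^2/(4*(s1^2+s2^2)) + (1/2)*ln((s1^2+s2^2)/(2*s1*s2)).
(m1-m2)^2 = (5)^2 = 25.
s1^2+s2^2 = 25 + 4 = 29.
term1 = 25/116 = 0.215517.
term2 = 0.5*ln(29/20.0) = 0.185782.
DB = 0.215517 + 0.185782 = 0.4013

0.4013


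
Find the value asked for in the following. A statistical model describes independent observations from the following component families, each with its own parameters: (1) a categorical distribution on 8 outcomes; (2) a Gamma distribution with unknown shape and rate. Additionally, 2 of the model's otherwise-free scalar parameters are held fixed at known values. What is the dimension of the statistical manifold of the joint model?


The dimension of a statistical manifold equals the number of free
(independent) real parameters of the model. For a product of independent
blocks the parameter counts add.
- categorical on 8 outcomes (probabilities sum to 1): 8-1 = 7.
- Gamma (shape, rate): 2.
Total = 7 + 2 = 9.
2 parameter(s) fixed at known values: 9 - 2 = 7.
Dimension = 7

7


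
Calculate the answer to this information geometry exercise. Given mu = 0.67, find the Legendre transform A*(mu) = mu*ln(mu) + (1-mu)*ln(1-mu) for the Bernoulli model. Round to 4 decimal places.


Legendre transform for Bernoulli:
A*(mu) = mu*log(mu) + (1-mu)*log(1-mu).
mu = 0.67, 1-mu = 0.33.
mu*log(mu) = 0.67*log(0.67) = -0.26832.
(1-mu)*log(1-mu) = 0.33*log(0.33) = -0.365859.
A* = -0.26832 + -0.365859 = -0.6342

-0.6342


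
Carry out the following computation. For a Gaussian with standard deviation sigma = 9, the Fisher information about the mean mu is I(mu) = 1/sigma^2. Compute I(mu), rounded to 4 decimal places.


The Fisher information for the mean of a normal distribution is I(mu) = 1/sigma^2.
sigma = 9, so sigma^2 = 81.
I(mu) = 1/81 = 0.0123

0.0123


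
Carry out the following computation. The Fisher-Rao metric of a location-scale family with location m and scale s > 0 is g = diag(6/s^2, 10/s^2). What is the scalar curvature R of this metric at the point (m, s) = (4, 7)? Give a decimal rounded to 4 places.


The metric has the form g = (A dm^2 + B ds^2)/s^2 with A = 6, B = 10.
Substitute u = sqrt(A/B)*m: g = B*(du^2 + ds^2)/s^2, i.e. B times the
Poincare upper half-plane metric, which has constant Gaussian curvature -1.
Scaling a 2D metric by a constant c divides the Gaussian curvature by c,
so K = -1/B = -1/(10) = -0.1000 everywhere (the point (m, s) = (4, 7) is irrelevant:
the curvature is constant).
Scalar curvature in dimension 2: R = 2K = -2/(10) = -0.2000.

-0.2000


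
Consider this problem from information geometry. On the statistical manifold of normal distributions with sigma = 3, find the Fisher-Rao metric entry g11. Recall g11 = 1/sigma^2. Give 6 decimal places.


For the 2-parameter normal family, the Fisher metric has:
  g11 = 1/sigma^2, g22 = 2/sigma^2.
sigma = 3, sigma^2 = 9.
g11 = 0.111111

0.111111


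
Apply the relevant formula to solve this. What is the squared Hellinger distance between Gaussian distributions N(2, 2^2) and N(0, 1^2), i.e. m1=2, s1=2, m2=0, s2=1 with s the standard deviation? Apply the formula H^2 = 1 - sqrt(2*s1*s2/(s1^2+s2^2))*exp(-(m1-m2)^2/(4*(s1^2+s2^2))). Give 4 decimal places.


Squared Hellinger distance for Gaussians:
H^2 = 1 - sqrt(2*s1*s2/(s1^2+s2^2)) * exp(-(m1-m2)^2/(4*(s1^2+s2^2))).
s1^2 = 4, s2^2 = 1, s1^2+s2^2 = 5.
sqrt(2*2*1/(5)) = 0.894427.
(m1-m2)^2 = (2)^2 = 4.
exp(-4/(4*5)) = exp(-0.2) = 0.818731.
H^2 = 1 - 0.894427*0.818731 = 0.2677

0.2677


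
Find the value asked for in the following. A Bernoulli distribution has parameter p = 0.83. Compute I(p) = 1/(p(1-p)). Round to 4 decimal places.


For Bernoulli(p), Fisher information is I(p) = 1/(p*(1-p)).
p = 0.83, 1-p = 0.17.
p*(1-p) = 0.1411.
I(p) = 1/0.1411 = 7.0872

7.0872


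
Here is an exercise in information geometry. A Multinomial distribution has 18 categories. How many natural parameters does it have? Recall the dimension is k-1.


Exponential family dimension calculation:
For Multinomial with k=18 categories, dim = k-1 = 17.

17


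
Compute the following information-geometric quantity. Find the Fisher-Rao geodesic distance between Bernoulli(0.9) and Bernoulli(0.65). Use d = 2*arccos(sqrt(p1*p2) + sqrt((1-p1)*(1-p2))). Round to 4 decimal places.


Geodesic distance on Bernoulli manifold:
d(p1,p2) = 2*arccos(sqrt(p1*p2) + sqrt((1-p1)*(1-p2))).
sqrt(p1*p2) = sqrt(0.9*0.65) = 0.764853.
sqrt((1-p1)*(1-p2)) = sqrt(0.1*0.35) = 0.187083.
arg = 0.764853 + 0.187083 = 0.951936.
d = 2*arccos(0.951936) = 0.6226

0.6226


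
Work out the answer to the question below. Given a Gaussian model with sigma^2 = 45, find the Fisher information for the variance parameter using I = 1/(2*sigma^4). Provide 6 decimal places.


Fisher information for variance: I(sigma^2) = 1/(2*sigma^4).
sigma^2 = 45, so sigma^4 = 2025.
I = 1/(2*2025) = 1/4050 = 0.000247

0.000247


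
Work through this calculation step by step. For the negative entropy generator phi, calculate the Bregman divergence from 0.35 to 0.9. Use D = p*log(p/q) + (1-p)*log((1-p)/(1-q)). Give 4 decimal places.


Bregman divergence with negative entropy generator:
D = p*log(p/q) + (1-p)*log((1-p)/(1-q)).
p = 0.35, q = 0.9.
p*log(p/q) = 0.35*log(0.35/0.9) = -0.330562.
(1-p)*log((1-p)/(1-q)) = 0.65*log(0.65/0.1) = 1.216671.
D = -0.330562 + 1.216671 = 0.8861

0.8861


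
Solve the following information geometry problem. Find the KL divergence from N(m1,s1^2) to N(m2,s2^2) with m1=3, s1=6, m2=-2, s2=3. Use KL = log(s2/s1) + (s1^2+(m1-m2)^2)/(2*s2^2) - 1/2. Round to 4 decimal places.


KL divergence between normal distributions:
KL = log(s2/s1) + (s1^2 + (m1-m2)^2)/(2*s2^2) - 1/2.
log(3/6) = -0.693147.
(6^2 + (3--2)^2)/(2*3^2) = (36 + 25)/18 = 3.388889.
KL = -0.693147 + 3.388889 - 0.5 = 2.1957

2.1957


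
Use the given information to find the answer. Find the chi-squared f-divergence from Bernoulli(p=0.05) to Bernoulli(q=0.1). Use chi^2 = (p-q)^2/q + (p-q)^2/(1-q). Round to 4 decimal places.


Chi-squared divergence between Bernoulli distributions:
chi^2 = (p-q)^2/q + (p-q)^2/(1-q).
p = 0.05, q = 0.1, p-q = -0.05.
(p-q)^2 = 0.0025.
term1 = 0.0025/0.1 = 0.025.
term2 = 0.0025/0.9 = 0.002778.
chi^2 = 0.025 + 0.002778 = 0.0278

0.0278


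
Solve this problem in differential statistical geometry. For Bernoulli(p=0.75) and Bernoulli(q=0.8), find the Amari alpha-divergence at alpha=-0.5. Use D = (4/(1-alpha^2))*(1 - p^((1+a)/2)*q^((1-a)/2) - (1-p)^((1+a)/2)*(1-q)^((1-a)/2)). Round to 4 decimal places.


Amari alpha-divergence:
D = (4/(1-alpha^2))*(1 - p^((1+a)/2)*q^((1-a)/2) - (1-p)^((1+a)/2)*(1-q)^((1-a)/2)).
alpha = -0.5, p = 0.75, q = 0.8.
e1 = (1+alpha)/2 = 0.25, e2 = (1-alpha)/2 = 0.75.
t1 = p^e1 * q^e2 = 0.75^0.25 * 0.8^0.75 = 0.787196.
t2 = (1-p)^e1 * (1-q)^e2 = 0.25^0.25 * 0.2^0.75 = 0.211474.
4/(1-alpha^2) = 5.333333.
D = 5.333333*(1 - 0.787196 - 0.211474) = 0.0071

0.0071


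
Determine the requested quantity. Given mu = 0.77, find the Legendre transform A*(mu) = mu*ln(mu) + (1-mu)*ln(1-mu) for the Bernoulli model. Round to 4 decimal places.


Legendre transform for Bernoulli:
A*(mu) = mu*log(mu) + (1-mu)*log(1-mu).
mu = 0.77, 1-mu = 0.23.
mu*log(mu) = 0.77*log(0.77) = -0.201251.
(1-mu)*log(1-mu) = 0.23*log(0.23) = -0.338025.
A* = -0.201251 + -0.338025 = -0.5393

-0.5393


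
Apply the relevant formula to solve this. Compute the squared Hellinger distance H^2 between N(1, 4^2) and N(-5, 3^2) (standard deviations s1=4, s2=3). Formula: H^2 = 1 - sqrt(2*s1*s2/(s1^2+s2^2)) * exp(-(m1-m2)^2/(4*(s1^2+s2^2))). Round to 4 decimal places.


Squared Hellinger distance for Gaussians:
H^2 = 1 - sqrt(2*s1*s2/(s1^2+s2^2)) * exp(-(m1-m2)^2/(4*(s1^2+s2^2))).
s1^2 = 16, s2^2 = 9, s1^2+s2^2 = 25.
sqrt(2*4*3/(25)) = 0.979796.
(m1-m2)^2 = (6)^2 = 36.
exp(-36/(4*25)) = exp(-0.36) = 0.697676.
H^2 = 1 - 0.979796*0.697676 = 0.3164

0.3164


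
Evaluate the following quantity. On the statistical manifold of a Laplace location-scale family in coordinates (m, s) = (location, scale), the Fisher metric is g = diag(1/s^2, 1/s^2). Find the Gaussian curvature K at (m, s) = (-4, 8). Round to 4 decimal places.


The metric has the form g = (A dm^2 + B ds^2)/s^2 with A = 1, B = 1.
Substitute u = sqrt(A/B)*m: g = B*(du^2 + ds^2)/s^2, i.e. B times the
Poincare upper half-plane metric, which has constant Gaussian curvature -1.
Scaling a 2D metric by a constant c divides the Gaussian curvature by c,
so K = -1/B = -1/(1) = -1.0000 everywhere (the point (m, s) = (-4, 8) is irrelevant:
the curvature is constant).
The requested Gaussian curvature is K = -1.0000.

-1.0000


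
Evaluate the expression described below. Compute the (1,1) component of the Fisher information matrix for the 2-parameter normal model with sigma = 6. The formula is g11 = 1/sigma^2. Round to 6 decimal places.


For the 2-parameter normal family, the Fisher metric has:
  g11 = 1/sigma^2, g22 = 2/sigma^2.
sigma = 6, sigma^2 = 36.
g11 = 0.027778

0.027778


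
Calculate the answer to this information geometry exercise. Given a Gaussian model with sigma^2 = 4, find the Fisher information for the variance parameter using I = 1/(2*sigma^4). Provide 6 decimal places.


Fisher information for variance: I(sigma^2) = 1/(2*sigma^4).
sigma^2 = 4, so sigma^4 = 16.
I = 1/(2*16) = 1/32 = 0.031250

0.031250


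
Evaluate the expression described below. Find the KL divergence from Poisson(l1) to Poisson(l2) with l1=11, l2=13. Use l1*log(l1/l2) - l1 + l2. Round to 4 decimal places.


KL divergence for Poisson:
KL = l1*log(l1/l2) - l1 + l2.
l1 = 11, l2 = 13.
log(11/13) = -0.167054.
l1*log(l1/l2) = 11 * -0.167054 = -1.837595.
KL = -1.837595 - 11 + 13 = 0.1624

0.1624


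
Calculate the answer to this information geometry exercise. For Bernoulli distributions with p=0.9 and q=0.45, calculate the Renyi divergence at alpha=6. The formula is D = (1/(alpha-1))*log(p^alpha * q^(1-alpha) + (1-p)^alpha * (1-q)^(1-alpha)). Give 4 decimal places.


Renyi divergence of order alpha between Bernoulli distributions:
D = (1/(alpha-1))*log(p^alpha * q^(1-alpha) + (1-p)^alpha * (1-q)^(1-alpha)).
alpha = 6, p = 0.9, q = 0.45.
p^alpha * q^(1-alpha) = 0.9^6 * 0.45^-5 = 28.8.
(1-p)^alpha * (1-q)^(1-alpha) = 0.1^6 * 0.55^-5 = 2e-05.
sum = 28.8 + 2e-05 = 28.80002.
D = (1/5)*log(28.80002) = 0.6721

0.6721


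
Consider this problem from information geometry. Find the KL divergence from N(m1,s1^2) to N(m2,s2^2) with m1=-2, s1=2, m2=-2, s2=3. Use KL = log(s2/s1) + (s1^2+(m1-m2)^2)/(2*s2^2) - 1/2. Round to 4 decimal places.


KL divergence between normal distributions:
KL = log(s2/s1) + (s1^2 + (m1-m2)^2)/(2*s2^2) - 1/2.
log(3/2) = 0.405465.
(2^2 + (-2--2)^2)/(2*3^2) = (4 + 0)/18 = 0.222222.
KL = 0.405465 + 0.222222 - 0.5 = 0.1277

0.1277


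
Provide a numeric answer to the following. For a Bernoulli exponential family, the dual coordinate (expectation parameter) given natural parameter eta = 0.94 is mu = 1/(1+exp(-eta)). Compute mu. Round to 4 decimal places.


Dual coordinate (expectation parameter) for Bernoulli:
mu = 1/(1+exp(-eta)).
eta = 0.94.
exp(-eta) = exp(-0.94) = 0.390628.
mu = 1/(1+0.390628) = 0.7191

0.7191


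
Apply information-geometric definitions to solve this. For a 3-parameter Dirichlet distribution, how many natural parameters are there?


Exponential family dimension calculation:
Dirichlet with 3 components has 3 natural parameters.

3


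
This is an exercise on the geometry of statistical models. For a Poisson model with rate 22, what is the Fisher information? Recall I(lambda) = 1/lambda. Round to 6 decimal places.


Fisher information for Poisson: I(lambda) = 1/lambda.
lambda = 22.
I(lambda) = 1/22 = 0.045455

0.045455


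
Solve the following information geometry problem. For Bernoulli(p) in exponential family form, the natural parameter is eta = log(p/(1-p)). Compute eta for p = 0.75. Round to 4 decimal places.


Natural parameter for Bernoulli: eta = log(p/(1-p)).
p = 0.75, 1-p = 0.25.
p/(1-p) = 3.0.
eta = log(3.0) = 1.0986

1.0986


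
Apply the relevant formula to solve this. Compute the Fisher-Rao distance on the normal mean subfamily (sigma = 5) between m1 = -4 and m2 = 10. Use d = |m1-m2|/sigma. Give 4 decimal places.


On the fixed-variance normal subfamily, geodesic distance = |m1-m2|/sigma.
|-4 - 10| = 14.
sigma = 5.
d = 14/5 = 2.8000

2.8000


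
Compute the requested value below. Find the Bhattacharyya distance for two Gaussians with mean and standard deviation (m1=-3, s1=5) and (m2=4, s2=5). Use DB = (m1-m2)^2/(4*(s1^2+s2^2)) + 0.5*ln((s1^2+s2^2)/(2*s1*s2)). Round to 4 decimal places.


Bhattacharyya distance between two Gaussians:
DB = (m1-m2)^2/(4*(s1^2+s2^2)) + (1/2)*ln((s1^2+s2^2)/(2*s1*s2)).
(m1-m2)^2 = (-7)^2 = 49.
s1^2+s2^2 = 25 + 25 = 50.
term1 = 49/200 = 0.245.
term2 = 0.5*ln(50/50.0) = 0.0.
DB = 0.245 + 0.0 = 0.2450

0.2450


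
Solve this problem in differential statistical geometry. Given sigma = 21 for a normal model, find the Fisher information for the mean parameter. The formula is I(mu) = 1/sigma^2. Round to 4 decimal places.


The Fisher information for the mean of a normal distribution is I(mu) = 1/sigma^2.
sigma = 21, so sigma^2 = 441.
I(mu) = 1/441 = 0.0023

0.0023


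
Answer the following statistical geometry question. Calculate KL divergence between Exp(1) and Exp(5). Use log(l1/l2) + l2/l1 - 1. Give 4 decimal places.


KL divergence for exponential family:
KL = log(l1/l2) + l2/l1 - 1.
log(1/5) = -1.609438.
5/1 = 5.0.
KL = -1.609438 + 5.0 - 1 = 2.3906

2.3906


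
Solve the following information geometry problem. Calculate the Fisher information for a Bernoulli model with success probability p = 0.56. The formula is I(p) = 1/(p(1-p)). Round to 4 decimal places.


For Bernoulli(p), Fisher information is I(p) = 1/(p*(1-p)).
p = 0.56, 1-p = 0.44.
p*(1-p) = 0.2464.
I(p) = 1/0.2464 = 4.0584

4.0584


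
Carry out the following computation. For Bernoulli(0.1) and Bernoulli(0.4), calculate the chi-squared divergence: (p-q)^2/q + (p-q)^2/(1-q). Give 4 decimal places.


Chi-squared divergence between Bernoulli distributions:
chi^2 = (p-q)^2/q + (p-q)^2/(1-q).
p = 0.1, q = 0.4, p-q = -0.3.
(p-q)^2 = 0.09.
term1 = 0.09/0.4 = 0.225.
term2 = 0.09/0.6 = 0.15.
chi^2 = 0.225 + 0.15 = 0.3750

0.3750


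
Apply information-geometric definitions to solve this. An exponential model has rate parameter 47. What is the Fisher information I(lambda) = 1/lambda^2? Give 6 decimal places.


Fisher information for exponential: I(lambda) = 1/lambda^2.
lambda = 47, lambda^2 = 2209.
I = 1/2209 = 0.000453

0.000453


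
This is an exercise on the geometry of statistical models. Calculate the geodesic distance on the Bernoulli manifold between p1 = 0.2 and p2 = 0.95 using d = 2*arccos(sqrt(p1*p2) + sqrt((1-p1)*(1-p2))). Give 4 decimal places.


Geodesic distance on Bernoulli manifold:
d(p1,p2) = 2*arccos(sqrt(p1*p2) + sqrt((1-p1)*(1-p2))).
sqrt(p1*p2) = sqrt(0.2*0.95) = 0.43589.
sqrt((1-p1)*(1-p2)) = sqrt(0.8*0.05) = 0.2.
arg = 0.43589 + 0.2 = 0.63589.
d = 2*arccos(0.63589) = 1.7633

1.7633


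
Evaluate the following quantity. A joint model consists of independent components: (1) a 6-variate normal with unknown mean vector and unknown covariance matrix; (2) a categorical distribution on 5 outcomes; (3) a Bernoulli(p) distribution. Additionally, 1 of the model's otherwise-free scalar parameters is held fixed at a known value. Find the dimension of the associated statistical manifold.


The dimension of a statistical manifold equals the number of free
(independent) real parameters of the model. For a product of independent
blocks the parameter counts add.
- 6-variate normal: 6 (mean) + 6*7/2 = 21 (symmetric covariance) = 27.
- categorical on 5 outcomes (probabilities sum to 1): 5-1 = 4.
- Bernoulli (p): 1.
Total = 27 + 4 + 1 = 32.
1 parameter(s) fixed at known values: 32 - 1 = 31.
Dimension = 31

31


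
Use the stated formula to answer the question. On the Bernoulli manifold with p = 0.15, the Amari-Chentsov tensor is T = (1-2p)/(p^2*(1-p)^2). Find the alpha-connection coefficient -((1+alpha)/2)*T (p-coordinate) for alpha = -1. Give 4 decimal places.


Skewness (Amari-Chentsov) tensor: T = (1-2p)/(p^2*(1-p)^2).
p = 0.15, 1-2p = 0.7, p^2 = 0.0225, (1-p)^2 = 0.7225.
T = 0.7/(0.0225 * 0.7225) = 43.060361.
In the p-coordinate, Gamma^(alpha) = Gamma^(0) - (alpha/2)*T with Gamma^(0) = (1/2)*g'(p) = -T/2,
so Gamma^(alpha) = -((1+alpha)/2)*T.
alpha = -1, -(1+alpha)/2 = 0.0.
Gamma = 0.0 * 43.060361 = 0.0000

0.0000


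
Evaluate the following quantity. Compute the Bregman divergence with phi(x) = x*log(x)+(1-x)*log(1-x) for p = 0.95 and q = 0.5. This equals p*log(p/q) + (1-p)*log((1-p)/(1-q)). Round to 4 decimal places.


Bregman divergence with negative entropy generator:
D = p*log(p/q) + (1-p)*log((1-p)/(1-q)).
p = 0.95, q = 0.5.
p*log(p/q) = 0.95*log(0.95/0.5) = 0.609761.
(1-p)*log((1-p)/(1-q)) = 0.05*log(0.05/0.5) = -0.115129.
D = 0.609761 + -0.115129 = 0.4946

0.4946


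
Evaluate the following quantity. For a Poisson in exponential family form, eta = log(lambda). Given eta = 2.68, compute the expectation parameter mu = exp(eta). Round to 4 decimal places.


Expectation parameter for Poisson exponential family:
mu = exp(eta).
eta = 2.68.
mu = exp(2.68) = 14.5851

14.5851


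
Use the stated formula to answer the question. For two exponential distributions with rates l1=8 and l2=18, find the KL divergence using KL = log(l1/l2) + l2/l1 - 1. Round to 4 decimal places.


KL divergence for exponential family:
KL = log(l1/l2) + l2/l1 - 1.
log(8/18) = -0.81093.
18/8 = 2.25.
KL = -0.81093 + 2.25 - 1 = 0.4391

0.4391


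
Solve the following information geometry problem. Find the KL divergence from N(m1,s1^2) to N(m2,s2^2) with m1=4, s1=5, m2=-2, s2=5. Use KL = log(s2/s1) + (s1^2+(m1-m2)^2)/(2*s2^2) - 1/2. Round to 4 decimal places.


KL divergence between normal distributions:
KL = log(s2/s1) + (s1^2 + (m1-m2)^2)/(2*s2^2) - 1/2.
log(5/5) = 0.0.
(5^2 + (4--2)^2)/(2*5^2) = (25 + 36)/50 = 1.22.
KL = 0.0 + 1.22 - 0.5 = 0.7200

0.7200


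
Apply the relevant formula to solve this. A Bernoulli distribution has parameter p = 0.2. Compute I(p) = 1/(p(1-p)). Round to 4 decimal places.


For Bernoulli(p), Fisher information is I(p) = 1/(p*(1-p)).
p = 0.2, 1-p = 0.8.
p*(1-p) = 0.16.
I(p) = 1/0.16 = 6.2500

6.2500


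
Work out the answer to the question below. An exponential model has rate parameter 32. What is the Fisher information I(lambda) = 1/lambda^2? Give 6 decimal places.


Fisher information for exponential: I(lambda) = 1/lambda^2.
lambda = 32, lambda^2 = 1024.
I = 1/1024 = 0.000977

0.000977


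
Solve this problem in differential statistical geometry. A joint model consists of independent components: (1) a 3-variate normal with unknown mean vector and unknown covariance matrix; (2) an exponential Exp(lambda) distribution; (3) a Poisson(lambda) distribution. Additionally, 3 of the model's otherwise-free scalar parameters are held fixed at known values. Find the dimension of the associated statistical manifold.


The dimension of a statistical manifold equals the number of free
(independent) real parameters of the model. For a product of independent
blocks the parameter counts add.
- 3-variate normal: 3 (mean) + 3*4/2 = 6 (symmetric covariance) = 9.
- exponential (lambda): 1.
- Poisson (lambda): 1.
Total = 9 + 1 + 1 = 11.
3 parameter(s) fixed at known values: 11 - 3 = 8.
Dimension = 8

8


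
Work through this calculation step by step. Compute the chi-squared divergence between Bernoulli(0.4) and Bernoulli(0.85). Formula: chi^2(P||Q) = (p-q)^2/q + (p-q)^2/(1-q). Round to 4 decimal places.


Chi-squared divergence between Bernoulli distributions:
chi^2 = (p-q)^2/q + (p-q)^2/(1-q).
p = 0.4, q = 0.85, p-q = -0.45.
(p-q)^2 = 0.2025.
term1 = 0.2025/0.85 = 0.238235.
term2 = 0.2025/0.15 = 1.35.
chi^2 = 0.238235 + 1.35 = 1.5882

1.5882


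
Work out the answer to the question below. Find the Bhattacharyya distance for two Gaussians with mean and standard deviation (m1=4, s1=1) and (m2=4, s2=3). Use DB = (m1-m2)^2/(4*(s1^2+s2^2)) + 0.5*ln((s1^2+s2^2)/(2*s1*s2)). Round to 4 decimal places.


Bhattacharyya distance between two Gaussians:
DB = (m1-m2)^2/(4*(s1^2+s2^2)) + (1/2)*ln((s1^2+s2^2)/(2*s1*s2)).
(m1-m2)^2 = (0)^2 = 0.
s1^2+s2^2 = 1 + 9 = 10.
term1 = 0/40 = 0.0.
term2 = 0.5*ln(10/6.0) = 0.255413.
DB = 0.0 + 0.255413 = 0.2554

0.2554


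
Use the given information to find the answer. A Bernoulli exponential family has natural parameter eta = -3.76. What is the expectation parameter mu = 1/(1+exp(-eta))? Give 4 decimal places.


Dual coordinate (expectation parameter) for Bernoulli:
mu = 1/(1+exp(-eta)).
eta = -3.76.
exp(-eta) = exp(3.76) = 42.948426.
mu = 1/(1+42.948426) = 0.0228

0.0228


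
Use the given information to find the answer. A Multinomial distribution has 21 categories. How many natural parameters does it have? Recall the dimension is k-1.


Exponential family dimension calculation:
For Multinomial with k=21 categories, dim = k-1 = 20.

20


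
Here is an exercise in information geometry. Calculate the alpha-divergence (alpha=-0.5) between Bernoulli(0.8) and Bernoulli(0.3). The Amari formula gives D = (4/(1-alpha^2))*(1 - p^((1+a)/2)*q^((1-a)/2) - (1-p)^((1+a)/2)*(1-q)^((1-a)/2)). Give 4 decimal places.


Amari alpha-divergence:
D = (4/(1-alpha^2))*(1 - p^((1+a)/2)*q^((1-a)/2) - (1-p)^((1+a)/2)*(1-q)^((1-a)/2)).
alpha = -0.5, p = 0.8, q = 0.3.
e1 = (1+alpha)/2 = 0.25, e2 = (1-alpha)/2 = 0.75.
t1 = p^e1 * q^e2 = 0.8^0.25 * 0.3^0.75 = 0.383366.
t2 = (1-p)^e1 * (1-q)^e2 = 0.2^0.25 * 0.7^0.75 = 0.511777.
4/(1-alpha^2) = 5.333333.
D = 5.333333*(1 - 0.383366 - 0.511777) = 0.5592

0.5592


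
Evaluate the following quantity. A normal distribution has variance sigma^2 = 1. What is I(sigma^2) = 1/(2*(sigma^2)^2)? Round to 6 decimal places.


Fisher information for variance: I(sigma^2) = 1/(2*sigma^4).
sigma^2 = 1, so sigma^4 = 1.
I = 1/(2*1) = 1/2 = 0.500000

0.500000


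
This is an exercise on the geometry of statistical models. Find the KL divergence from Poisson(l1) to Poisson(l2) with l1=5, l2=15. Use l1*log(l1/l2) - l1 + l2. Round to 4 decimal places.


KL divergence for Poisson:
KL = l1*log(l1/l2) - l1 + l2.
l1 = 5, l2 = 15.
log(5/15) = -1.098612.
l1*log(l1/l2) = 5 * -1.098612 = -5.493061.
KL = -5.493061 - 5 + 15 = 4.5069

4.5069


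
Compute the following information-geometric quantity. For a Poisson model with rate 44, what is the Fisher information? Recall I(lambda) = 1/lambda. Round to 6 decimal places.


Fisher information for Poisson: I(lambda) = 1/lambda.
lambda = 44.
I(lambda) = 1/44 = 0.022727

0.022727


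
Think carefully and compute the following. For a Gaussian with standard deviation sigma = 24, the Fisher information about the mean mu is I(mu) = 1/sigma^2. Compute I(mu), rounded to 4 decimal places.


The Fisher information for the mean of a normal distribution is I(mu) = 1/sigma^2.
sigma = 24, so sigma^2 = 576.
I(mu) = 1/576 = 0.0017

0.0017


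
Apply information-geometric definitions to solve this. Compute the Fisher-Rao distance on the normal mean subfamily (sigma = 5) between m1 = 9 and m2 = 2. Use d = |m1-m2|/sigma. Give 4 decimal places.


On the fixed-variance normal subfamily, geodesic distance = |m1-m2|/sigma.
|9 - 2| = 7.
sigma = 5.
d = 7/5 = 1.4000

1.4000


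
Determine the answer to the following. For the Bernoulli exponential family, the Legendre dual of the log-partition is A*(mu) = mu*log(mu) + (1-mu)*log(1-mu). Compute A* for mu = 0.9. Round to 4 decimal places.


Legendre transform for Bernoulli:
A*(mu) = mu*log(mu) + (1-mu)*log(1-mu).
mu = 0.9, 1-mu = 0.1.
mu*log(mu) = 0.9*log(0.9) = -0.094824.
(1-mu)*log(1-mu) = 0.1*log(0.1) = -0.230259.
A* = -0.094824 + -0.230259 = -0.3251

-0.3251


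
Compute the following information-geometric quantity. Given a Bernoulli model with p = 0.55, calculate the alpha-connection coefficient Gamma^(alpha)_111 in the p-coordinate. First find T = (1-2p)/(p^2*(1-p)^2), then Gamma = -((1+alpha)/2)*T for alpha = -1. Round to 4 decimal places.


Skewness (Amari-Chentsov) tensor: T = (1-2p)/(p^2*(1-p)^2).
p = 0.55, 1-2p = -0.1, p^2 = 0.3025, (1-p)^2 = 0.2025.
T = -0.1/(0.3025 * 0.2025) = -1.632486.
In the p-coordinate, Gamma^(alpha) = Gamma^(0) - (alpha/2)*T with Gamma^(0) = (1/2)*g'(p) = -T/2,
so Gamma^(alpha) = -((1+alpha)/2)*T.
alpha = -1, -(1+alpha)/2 = 0.0.
Gamma = 0.0 * -1.632486 = 0.0000

0.0000


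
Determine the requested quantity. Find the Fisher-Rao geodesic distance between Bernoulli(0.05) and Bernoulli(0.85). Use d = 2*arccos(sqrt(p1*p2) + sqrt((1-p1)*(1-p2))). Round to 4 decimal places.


Geodesic distance on Bernoulli manifold:
d(p1,p2) = 2*arccos(sqrt(p1*p2) + sqrt((1-p1)*(1-p2))).
sqrt(p1*p2) = sqrt(0.05*0.85) = 0.206155.
sqrt((1-p1)*(1-p2)) = sqrt(0.95*0.15) = 0.377492.
arg = 0.206155 + 0.377492 = 0.583647.
d = 2*arccos(0.583647) = 1.8952

1.8952


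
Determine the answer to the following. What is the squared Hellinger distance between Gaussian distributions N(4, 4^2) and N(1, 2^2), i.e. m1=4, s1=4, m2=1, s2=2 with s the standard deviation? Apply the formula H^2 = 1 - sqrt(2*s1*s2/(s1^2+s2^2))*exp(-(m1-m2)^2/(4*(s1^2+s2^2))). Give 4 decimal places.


Squared Hellinger distance for Gaussians:
H^2 = 1 - sqrt(2*s1*s2/(s1^2+s2^2)) * exp(-(m1-m2)^2/(4*(s1^2+s2^2))).
s1^2 = 16, s2^2 = 4, s1^2+s2^2 = 20.
sqrt(2*4*2/(20)) = 0.894427.
(m1-m2)^2 = (3)^2 = 9.
exp(-9/(4*20)) = exp(-0.1125) = 0.893597.
H^2 = 1 - 0.894427*0.893597 = 0.2007

0.2007


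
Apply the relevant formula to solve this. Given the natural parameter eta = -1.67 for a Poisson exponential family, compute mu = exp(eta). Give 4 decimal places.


Expectation parameter for Poisson exponential family:
mu = exp(eta).
eta = -1.67.
mu = exp(-1.67) = 0.1882

0.1882


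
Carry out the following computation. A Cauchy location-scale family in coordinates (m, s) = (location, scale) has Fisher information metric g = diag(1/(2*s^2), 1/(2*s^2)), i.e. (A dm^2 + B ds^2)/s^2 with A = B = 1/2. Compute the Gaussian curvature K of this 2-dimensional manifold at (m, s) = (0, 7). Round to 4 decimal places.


The metric has the form g = (A dm^2 + B ds^2)/s^2 with A = 1/2, B = 1/2.
Substitute u = sqrt(A/B)*m: g = B*(du^2 + ds^2)/s^2, i.e. B times the
Poincare upper half-plane metric, which has constant Gaussian curvature -1.
Scaling a 2D metric by a constant c divides the Gaussian curvature by c,
so K = -1/B = -1/(1/2) = -2.0000 everywhere (the point (m, s) = (0, 7) is irrelevant:
the curvature is constant).
The requested Gaussian curvature is K = -2.0000.

-2.0000


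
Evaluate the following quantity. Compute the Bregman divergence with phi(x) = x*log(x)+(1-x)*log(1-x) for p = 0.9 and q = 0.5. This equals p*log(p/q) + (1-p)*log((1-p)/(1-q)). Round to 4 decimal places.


Bregman divergence with negative entropy generator:
D = p*log(p/q) + (1-p)*log((1-p)/(1-q)).
p = 0.9, q = 0.5.
p*log(p/q) = 0.9*log(0.9/0.5) = 0.529008.
(1-p)*log((1-p)/(1-q)) = 0.1*log(0.1/0.5) = -0.160944.
D = 0.529008 + -0.160944 = 0.3681

0.3681


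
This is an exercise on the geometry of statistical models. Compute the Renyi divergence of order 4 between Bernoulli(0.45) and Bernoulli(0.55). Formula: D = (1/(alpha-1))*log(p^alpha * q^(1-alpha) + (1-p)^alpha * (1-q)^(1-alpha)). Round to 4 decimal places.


Renyi divergence of order alpha between Bernoulli distributions:
D = (1/(alpha-1))*log(p^alpha * q^(1-alpha) + (1-p)^alpha * (1-q)^(1-alpha)).
alpha = 4, p = 0.45, q = 0.55.
p^alpha * q^(1-alpha) = 0.45^4 * 0.55^-3 = 0.246469.
(1-p)^alpha * (1-q)^(1-alpha) = 0.55^4 * 0.45^-3 = 1.004184.
sum = 0.246469 + 1.004184 = 1.250653.
D = (1/3)*log(1.250653) = 0.0746

0.0746


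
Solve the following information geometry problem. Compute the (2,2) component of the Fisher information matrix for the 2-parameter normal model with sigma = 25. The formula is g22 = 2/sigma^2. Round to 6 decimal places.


For the 2-parameter normal family, the Fisher metric has:
  g11 = 1/sigma^2, g22 = 2/sigma^2.
sigma = 25, sigma^2 = 625.
g22 = 0.003200

0.003200


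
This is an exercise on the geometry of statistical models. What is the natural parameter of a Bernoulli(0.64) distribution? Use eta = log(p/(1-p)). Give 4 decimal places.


Natural parameter for Bernoulli: eta = log(p/(1-p)).
p = 0.64, 1-p = 0.36.
p/(1-p) = 1.777778.
eta = log(1.777778) = 0.5754

0.5754


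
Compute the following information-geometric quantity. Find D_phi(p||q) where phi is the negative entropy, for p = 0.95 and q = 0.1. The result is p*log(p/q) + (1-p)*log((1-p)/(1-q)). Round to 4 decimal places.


Bregman divergence with negative entropy generator:
D = p*log(p/q) + (1-p)*log((1-p)/(1-q)).
p = 0.95, q = 0.1.
p*log(p/q) = 0.95*log(0.95/0.1) = 2.138727.
(1-p)*log((1-p)/(1-q)) = 0.05*log(0.05/0.9) = -0.144519.
D = 2.138727 + -0.144519 = 1.9942

1.9942


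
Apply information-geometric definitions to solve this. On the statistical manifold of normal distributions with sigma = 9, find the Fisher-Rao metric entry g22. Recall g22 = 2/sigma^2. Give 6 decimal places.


For the 2-parameter normal family, the Fisher metric has:
  g11 = 1/sigma^2, g22 = 2/sigma^2.
sigma = 9, sigma^2 = 81.
g22 = 0.024691

0.024691


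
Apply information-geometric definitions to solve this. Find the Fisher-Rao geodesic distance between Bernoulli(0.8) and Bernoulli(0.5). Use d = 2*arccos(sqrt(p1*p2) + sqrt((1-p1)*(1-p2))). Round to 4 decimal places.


Geodesic distance on Bernoulli manifold:
d(p1,p2) = 2*arccos(sqrt(p1*p2) + sqrt((1-p1)*(1-p2))).
sqrt(p1*p2) = sqrt(0.8*0.5) = 0.632456.
sqrt((1-p1)*(1-p2)) = sqrt(0.2*0.5) = 0.316228.
arg = 0.632456 + 0.316228 = 0.948683.
d = 2*arccos(0.948683) = 0.6435

0.6435


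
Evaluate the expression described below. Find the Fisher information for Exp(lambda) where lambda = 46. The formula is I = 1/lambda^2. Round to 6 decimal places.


Fisher information for exponential: I(lambda) = 1/lambda^2.
lambda = 46, lambda^2 = 2116.
I = 1/2116 = 0.000473

0.000473


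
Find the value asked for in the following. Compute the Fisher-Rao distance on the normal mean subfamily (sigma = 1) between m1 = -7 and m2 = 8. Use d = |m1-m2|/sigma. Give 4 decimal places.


On the fixed-variance normal subfamily, geodesic distance = |m1-m2|/sigma.
|-7 - 8| = 15.
sigma = 1.
d = 15/1 = 15.0000

15.0000


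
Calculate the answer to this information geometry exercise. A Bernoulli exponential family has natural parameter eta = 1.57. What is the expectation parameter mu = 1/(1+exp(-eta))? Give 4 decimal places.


Dual coordinate (expectation parameter) for Bernoulli:
mu = 1/(1+exp(-eta)).
eta = 1.57.
exp(-eta) = exp(-1.57) = 0.208045.
mu = 1/(1+0.208045) = 0.8278

0.8278


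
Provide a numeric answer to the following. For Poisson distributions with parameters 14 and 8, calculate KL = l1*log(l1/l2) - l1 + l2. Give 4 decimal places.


KL divergence for Poisson:
KL = l1*log(l1/l2) - l1 + l2.
l1 = 14, l2 = 8.
log(14/8) = 0.559616.
l1*log(l1/l2) = 14 * 0.559616 = 7.834621.
KL = 7.834621 - 14 + 8 = 1.8346

1.8346


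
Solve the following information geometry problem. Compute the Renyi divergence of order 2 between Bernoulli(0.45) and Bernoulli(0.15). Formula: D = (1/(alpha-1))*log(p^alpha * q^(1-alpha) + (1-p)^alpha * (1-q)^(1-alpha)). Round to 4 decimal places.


Renyi divergence of order alpha between Bernoulli distributions:
D = (1/(alpha-1))*log(p^alpha * q^(1-alpha) + (1-p)^alpha * (1-q)^(1-alpha)).
alpha = 2, p = 0.45, q = 0.15.
p^alpha * q^(1-alpha) = 0.45^2 * 0.15^-1 = 1.35.
(1-p)^alpha * (1-q)^(1-alpha) = 0.55^2 * 0.85^-1 = 0.355882.
sum = 1.35 + 0.355882 = 1.705882.
D = (1/1)*log(1.705882) = 0.5341

0.5341


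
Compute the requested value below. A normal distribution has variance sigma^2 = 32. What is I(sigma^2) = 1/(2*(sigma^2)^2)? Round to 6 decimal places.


Fisher information for variance: I(sigma^2) = 1/(2*sigma^4).
sigma^2 = 32, so sigma^4 = 1024.
I = 1/(2*1024) = 1/2048 = 0.000488

0.000488


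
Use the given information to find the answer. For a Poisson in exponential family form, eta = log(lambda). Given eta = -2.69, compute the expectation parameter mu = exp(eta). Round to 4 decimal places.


Expectation parameter for Poisson exponential family:
mu = exp(eta).
eta = -2.69.
mu = exp(-2.69) = 0.0679

0.0679


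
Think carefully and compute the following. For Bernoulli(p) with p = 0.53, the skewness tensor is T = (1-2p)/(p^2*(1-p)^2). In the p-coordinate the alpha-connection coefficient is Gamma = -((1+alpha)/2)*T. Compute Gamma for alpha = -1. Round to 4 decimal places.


Skewness (Amari-Chentsov) tensor: T = (1-2p)/(p^2*(1-p)^2).
p = 0.53, 1-2p = -0.06, p^2 = 0.2809, (1-p)^2 = 0.2209.
T = -0.06/(0.2809 * 0.2209) = -0.96695.
In the p-coordinate, Gamma^(alpha) = Gamma^(0) - (alpha/2)*T with Gamma^(0) = (1/2)*g'(p) = -T/2,
so Gamma^(alpha) = -((1+alpha)/2)*T.
alpha = -1, -(1+alpha)/2 = 0.0.
Gamma = 0.0 * -0.96695 = 0.0000

0.0000


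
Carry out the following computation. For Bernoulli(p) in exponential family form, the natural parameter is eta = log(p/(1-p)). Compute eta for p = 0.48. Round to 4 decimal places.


Natural parameter for Bernoulli: eta = log(p/(1-p)).
p = 0.48, 1-p = 0.52.
p/(1-p) = 0.923077.
eta = log(0.923077) = -0.0800

-0.0800


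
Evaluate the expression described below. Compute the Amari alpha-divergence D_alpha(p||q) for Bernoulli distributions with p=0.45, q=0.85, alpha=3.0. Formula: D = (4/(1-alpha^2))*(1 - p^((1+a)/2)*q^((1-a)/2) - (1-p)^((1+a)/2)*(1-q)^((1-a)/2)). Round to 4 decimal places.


Amari alpha-divergence:
D = (4/(1-alpha^2))*(1 - p^((1+a)/2)*q^((1-a)/2) - (1-p)^((1+a)/2)*(1-q)^((1-a)/2)).
alpha = 3.0, p = 0.45, q = 0.85.
e1 = (1+alpha)/2 = 2.0, e2 = (1-alpha)/2 = -1.0.
t1 = p^e1 * q^e2 = 0.45^2.0 * 0.85^-1.0 = 0.238235.
t2 = (1-p)^e1 * (1-q)^e2 = 0.55^2.0 * 0.15^-1.0 = 2.016667.
4/(1-alpha^2) = -0.5.
D = -0.5*(1 - 0.238235 - 2.016667) = 0.6275

0.6275


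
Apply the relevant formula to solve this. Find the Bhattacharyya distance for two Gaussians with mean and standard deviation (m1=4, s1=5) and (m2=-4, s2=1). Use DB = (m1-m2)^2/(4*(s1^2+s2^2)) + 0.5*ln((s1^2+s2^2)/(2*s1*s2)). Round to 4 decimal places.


Bhattacharyya distance between two Gaussians:
DB = (m1-m2)^2/(4*(s1^2+s2^2)) + (1/2)*ln((s1^2+s2^2)/(2*s1*s2)).
(m1-m2)^2 = (8)^2 = 64.
s1^2+s2^2 = 25 + 1 = 26.
term1 = 64/104 = 0.615385.
term2 = 0.5*ln(26/10.0) = 0.477756.
DB = 0.615385 + 0.477756 = 1.0931

1.0931


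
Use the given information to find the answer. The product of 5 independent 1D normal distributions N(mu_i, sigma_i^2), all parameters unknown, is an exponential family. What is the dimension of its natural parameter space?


Exponential family dimension calculation:
Each univariate normal has two natural parameters (mu/sigma^2 and -1/(2 sigma^2)).
With 5 independent components, dim = 2 * 5 = 10.

10


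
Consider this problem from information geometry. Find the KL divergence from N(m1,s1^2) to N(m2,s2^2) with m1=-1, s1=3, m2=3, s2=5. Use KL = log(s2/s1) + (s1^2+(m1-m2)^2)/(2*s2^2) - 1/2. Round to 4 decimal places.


KL divergence between normal distributions:
KL = log(s2/s1) + (s1^2 + (m1-m2)^2)/(2*s2^2) - 1/2.
log(5/3) = 0.510826.
(3^2 + (-1-3)^2)/(2*5^2) = (9 + 16)/50 = 0.5.
KL = 0.510826 + 0.5 - 0.5 = 0.5108

0.5108


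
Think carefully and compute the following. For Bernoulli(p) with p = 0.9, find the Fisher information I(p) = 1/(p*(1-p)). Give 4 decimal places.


For Bernoulli(p), Fisher information is I(p) = 1/(p*(1-p)).
p = 0.9, 1-p = 0.1.
p*(1-p) = 0.09.
I(p) = 1/0.09 = 11.1111

11.1111


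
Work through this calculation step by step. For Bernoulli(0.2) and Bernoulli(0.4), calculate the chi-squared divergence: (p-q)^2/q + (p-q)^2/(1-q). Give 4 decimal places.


Chi-squared divergence between Bernoulli distributions:
chi^2 = (p-q)^2/q + (p-q)^2/(1-q).
p = 0.2, q = 0.4, p-q = -0.2.
(p-q)^2 = 0.04.
term1 = 0.04/0.4 = 0.1.
term2 = 0.04/0.6 = 0.066667.
chi^2 = 0.1 + 0.066667 = 0.1667

0.1667
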